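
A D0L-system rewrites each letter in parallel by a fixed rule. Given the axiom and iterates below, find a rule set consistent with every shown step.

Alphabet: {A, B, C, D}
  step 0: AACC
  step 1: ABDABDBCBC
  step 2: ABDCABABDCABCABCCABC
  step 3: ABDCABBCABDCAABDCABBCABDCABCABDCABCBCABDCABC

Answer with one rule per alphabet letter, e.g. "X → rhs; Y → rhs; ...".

A->ABD, B->CA, C->BC, D->B

  step 2 ⇒ step 3: ABDCABABDCABCABCCABC ⇒ ABD·CA·B·BC·ABD·CA·ABD·CA·B·BC·ABD·CA·BC·ABD·CA·BC·BC·ABD·CA·BC
    A ↦ ABD
    B ↦ CA
    C ↦ BC
    D ↦ B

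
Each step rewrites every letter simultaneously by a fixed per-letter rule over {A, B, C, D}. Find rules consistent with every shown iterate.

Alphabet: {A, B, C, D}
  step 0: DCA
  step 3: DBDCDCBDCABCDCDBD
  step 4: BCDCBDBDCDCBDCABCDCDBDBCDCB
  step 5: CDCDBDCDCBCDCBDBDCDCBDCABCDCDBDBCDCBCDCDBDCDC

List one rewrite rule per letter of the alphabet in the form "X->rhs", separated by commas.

  step 4 ⇒ step 5: BCDCBDBDCDCBDCABCDCDBDBCDCB ⇒ CDC·D·B·D·CDC·B·CDC·B·D·B·D·CDC·B·D·CAB·CDC·D·B·D·B·CDC·B·CDC·D·B·D·CDC
    A ↦ CAB
    B ↦ CDC
    C ↦ D
    D ↦ B

A->CAB, B->CDC, C->D, D->B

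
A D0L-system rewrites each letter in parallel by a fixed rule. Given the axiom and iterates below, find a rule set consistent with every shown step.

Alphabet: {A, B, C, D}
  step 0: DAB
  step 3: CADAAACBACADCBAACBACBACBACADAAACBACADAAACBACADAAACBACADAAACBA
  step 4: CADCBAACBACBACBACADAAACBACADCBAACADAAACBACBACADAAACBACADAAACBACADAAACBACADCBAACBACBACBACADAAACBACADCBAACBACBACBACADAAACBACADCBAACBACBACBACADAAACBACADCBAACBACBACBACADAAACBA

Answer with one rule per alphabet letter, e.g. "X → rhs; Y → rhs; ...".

A->CBA, B->AAA, C->CAD, D->A

  step 3 ⇒ step 4: CADAAACBACADCBAACBACBACBACADAAACBACADAAACBACADAAACBACADAAACBA ⇒ CAD·CBA·A·CBA·CBA·CBA·CAD·AAA·CBA·CAD·CBA·A·CAD·AAA·CBA·CBA·CAD·AAA·CBA·CAD·AAA·CBA·CAD·AAA·CBA·CAD·CBA·A·CBA·CBA·CBA·CAD·AAA·CBA·CAD·CBA·A·CBA·CBA·CBA·CAD·AAA·CBA·CAD·CBA·A·CBA·CBA·CBA·CAD·AAA·CBA·CAD·CBA·A·CBA·CBA·CBA·CAD·AAA·CBA
    A ↦ CBA
    B ↦ AAA
    C ↦ CAD
    D ↦ A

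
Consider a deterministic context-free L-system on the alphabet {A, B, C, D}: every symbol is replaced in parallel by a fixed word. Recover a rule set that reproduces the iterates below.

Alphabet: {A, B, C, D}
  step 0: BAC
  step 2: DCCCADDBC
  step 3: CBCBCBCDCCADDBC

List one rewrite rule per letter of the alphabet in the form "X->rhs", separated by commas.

  step 2 ⇒ step 3: DCCCADDBC ⇒ C·BC·BC·BC·D·C·C·ADD·BC
    A ↦ D
    B ↦ ADD
    C ↦ BC
    D ↦ C

A->D, B->ADD, C->BC, D->C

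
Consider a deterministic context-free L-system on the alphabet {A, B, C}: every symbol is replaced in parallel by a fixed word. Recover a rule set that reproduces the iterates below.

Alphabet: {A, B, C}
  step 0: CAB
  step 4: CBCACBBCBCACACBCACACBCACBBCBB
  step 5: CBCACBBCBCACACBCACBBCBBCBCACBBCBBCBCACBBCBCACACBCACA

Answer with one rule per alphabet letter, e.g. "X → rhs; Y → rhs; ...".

  step 4 ⇒ step 5: CBCACBBCBCACACBCACACBCACBBCBB ⇒ CB·CA·CB·B·CB·CA·CA·CB·CA·CB·B·CB·B·CB·CA·CB·B·CB·B·CB·CA·CB·B·CB·CA·CA·CB·CA·CA
    A ↦ B
    B ↦ CA
    C ↦ CB

A->B, B->CA, C->CB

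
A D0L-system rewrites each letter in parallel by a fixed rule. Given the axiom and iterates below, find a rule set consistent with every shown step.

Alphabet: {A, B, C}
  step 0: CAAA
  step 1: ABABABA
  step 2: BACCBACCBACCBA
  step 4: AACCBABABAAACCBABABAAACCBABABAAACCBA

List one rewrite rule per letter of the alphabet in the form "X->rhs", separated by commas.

A->BA, B->CC, C->A

  step 1 ⇒ step 2: ABABABA ⇒ BA·CC·BA·CC·BA·CC·BA
    A ↦ BA
    B ↦ CC
  step 0 ⇒ step 1: CAAA ⇒ A·BA·BA·BA
    C ↦ A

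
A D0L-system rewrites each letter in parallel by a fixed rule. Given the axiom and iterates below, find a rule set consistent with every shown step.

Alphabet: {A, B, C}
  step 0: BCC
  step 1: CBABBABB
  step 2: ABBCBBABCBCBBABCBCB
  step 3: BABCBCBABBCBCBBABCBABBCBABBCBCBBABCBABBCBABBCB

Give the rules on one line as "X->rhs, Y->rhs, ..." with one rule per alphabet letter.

A->BAB, B->CB, C->ABB

  step 2 ⇒ step 3: ABBCBBABCBCBBABCBCB ⇒ BAB·CB·CB·ABB·CB·CB·BAB·CB·ABB·CB·ABB·CB·CB·BAB·CB·ABB·CB·ABB·CB
    A ↦ BAB
    B ↦ CB
    C ↦ ABB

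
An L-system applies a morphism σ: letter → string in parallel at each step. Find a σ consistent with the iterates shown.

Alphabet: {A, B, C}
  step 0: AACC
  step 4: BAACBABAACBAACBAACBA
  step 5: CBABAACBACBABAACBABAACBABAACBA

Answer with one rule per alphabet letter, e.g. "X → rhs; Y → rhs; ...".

A->BA, B->C, C->A

  step 4 ⇒ step 5: BAACBABAACBAACBAACBA ⇒ C·BA·BA·A·C·BA·C·BA·BA·A·C·BA·BA·A·C·BA·BA·A·C·BA
    A ↦ BA
    B ↦ C
    C ↦ A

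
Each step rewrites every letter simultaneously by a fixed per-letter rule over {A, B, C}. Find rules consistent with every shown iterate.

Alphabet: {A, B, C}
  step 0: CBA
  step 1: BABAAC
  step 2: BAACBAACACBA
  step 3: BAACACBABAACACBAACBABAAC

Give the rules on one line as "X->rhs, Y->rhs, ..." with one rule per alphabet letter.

A->AC, B->BA, C->BA

  step 2 ⇒ step 3: BAACBAACACBA ⇒ BA·AC·AC·BA·BA·AC·AC·BA·AC·BA·BA·AC
    A ↦ AC
    B ↦ BA
    C ↦ BA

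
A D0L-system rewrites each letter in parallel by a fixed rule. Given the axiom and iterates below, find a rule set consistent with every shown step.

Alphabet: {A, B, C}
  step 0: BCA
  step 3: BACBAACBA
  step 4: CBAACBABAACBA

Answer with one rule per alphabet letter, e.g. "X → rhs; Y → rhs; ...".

A->BA, B->C, C->A

  step 3 ⇒ step 4: BACBAACBA ⇒ C·BA·A·C·BA·BA·A·C·BA
    A ↦ BA
    B ↦ C
    C ↦ A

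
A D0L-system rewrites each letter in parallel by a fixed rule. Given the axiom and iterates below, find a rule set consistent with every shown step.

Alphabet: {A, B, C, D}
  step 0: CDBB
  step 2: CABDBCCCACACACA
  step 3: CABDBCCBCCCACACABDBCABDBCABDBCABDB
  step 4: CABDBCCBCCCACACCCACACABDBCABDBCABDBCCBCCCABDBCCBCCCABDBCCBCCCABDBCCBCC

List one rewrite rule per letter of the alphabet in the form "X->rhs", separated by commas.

A->BDB, B->CC, C->CA, D->B

  step 3 ⇒ step 4: CABDBCCBCCCACACABDBCABDBCABDBCABDB ⇒ CA·BDB·CC·B·CC·CA·CA·CC·CA·CA·CA·BDB·CA·BDB·CA·BDB·CC·B·CC·CA·BDB·CC·B·CC·CA·BDB·CC·B·CC·CA·BDB·CC·B·CC
    A ↦ BDB
    B ↦ CC
    C ↦ CA
    D ↦ B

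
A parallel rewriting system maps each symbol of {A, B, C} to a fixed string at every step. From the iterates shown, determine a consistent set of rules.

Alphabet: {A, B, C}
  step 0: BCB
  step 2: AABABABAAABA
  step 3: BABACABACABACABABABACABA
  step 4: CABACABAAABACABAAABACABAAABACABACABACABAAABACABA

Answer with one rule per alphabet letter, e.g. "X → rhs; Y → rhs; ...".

  step 3 ⇒ step 4: BABACABACABACABABABACABA ⇒ CA·BA·CA·BA·AA·BA·CA·BA·AA·BA·CA·BA·AA·BA·CA·BA·CA·BA·CA·BA·AA·BA·CA·BA
    A ↦ BA
    B ↦ CA
    C ↦ AA

A->BA, B->CA, C->AA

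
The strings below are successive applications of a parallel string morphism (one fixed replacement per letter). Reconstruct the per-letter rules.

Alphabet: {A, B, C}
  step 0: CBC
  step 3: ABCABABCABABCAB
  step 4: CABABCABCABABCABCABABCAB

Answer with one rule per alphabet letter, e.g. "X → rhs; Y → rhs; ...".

  step 3 ⇒ step 4: ABCABABCABABCAB ⇒ C·AB·AB·C·AB·C·AB·AB·C·AB·C·AB·AB·C·AB
    A ↦ C
    B ↦ AB
    C ↦ AB

A->C, B->AB, C->AB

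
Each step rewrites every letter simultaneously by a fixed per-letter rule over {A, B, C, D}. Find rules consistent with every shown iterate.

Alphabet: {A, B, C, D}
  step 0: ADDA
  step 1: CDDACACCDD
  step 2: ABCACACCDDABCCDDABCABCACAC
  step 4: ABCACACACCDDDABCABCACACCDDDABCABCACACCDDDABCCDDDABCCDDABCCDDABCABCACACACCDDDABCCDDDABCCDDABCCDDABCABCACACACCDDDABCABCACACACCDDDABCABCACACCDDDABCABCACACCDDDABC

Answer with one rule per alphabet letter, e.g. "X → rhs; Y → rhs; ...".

A->CDD, B->D, C->ABC, D->AC

  step 1 ⇒ step 2: CDDACACCDD ⇒ ABC·AC·AC·CDD·ABC·CDD·ABC·ABC·AC·AC
    A ↦ CDD
    C ↦ ABC
    D ↦ AC
    B ↦ D  (constrained at step 2)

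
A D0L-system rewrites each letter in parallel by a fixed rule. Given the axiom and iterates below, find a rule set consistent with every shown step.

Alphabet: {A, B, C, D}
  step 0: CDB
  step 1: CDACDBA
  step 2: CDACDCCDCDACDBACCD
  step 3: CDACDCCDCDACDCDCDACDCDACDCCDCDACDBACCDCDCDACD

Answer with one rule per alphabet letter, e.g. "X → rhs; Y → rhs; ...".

A->CCD, B->BA, C->CD, D->ACD

  step 2 ⇒ step 3: CDACDCCDCDACDBACCD ⇒ CD·ACD·CCD·CD·ACD·CD·CD·ACD·CD·ACD·CCD·CD·ACD·BA·CCD·CD·CD·ACD
    A ↦ CCD
    B ↦ BA
    C ↦ CD
    D ↦ ACD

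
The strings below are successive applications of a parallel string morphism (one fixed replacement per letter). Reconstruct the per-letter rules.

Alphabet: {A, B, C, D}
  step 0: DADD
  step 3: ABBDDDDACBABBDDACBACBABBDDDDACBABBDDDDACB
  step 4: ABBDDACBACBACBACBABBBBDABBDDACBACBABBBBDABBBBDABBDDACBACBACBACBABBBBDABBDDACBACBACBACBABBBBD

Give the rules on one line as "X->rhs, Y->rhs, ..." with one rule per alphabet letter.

  step 3 ⇒ step 4: ABBDDDDACBABBDDACBACBABBDDDDACBABBDDDDACB ⇒ ABB·D·D·ACB·ACB·ACB·ACB·ABB·BB·D·ABB·D·D·ACB·ACB·ABB·BB·D·ABB·BB·D·ABB·D·D·ACB·ACB·ACB·ACB·ABB·BB·D·ABB·D·D·ACB·ACB·ACB·ACB·ABB·BB·D
    A ↦ ABB
    B ↦ D
    C ↦ BB
    D ↦ ACB

A->ABB, B->D, C->BB, D->ACB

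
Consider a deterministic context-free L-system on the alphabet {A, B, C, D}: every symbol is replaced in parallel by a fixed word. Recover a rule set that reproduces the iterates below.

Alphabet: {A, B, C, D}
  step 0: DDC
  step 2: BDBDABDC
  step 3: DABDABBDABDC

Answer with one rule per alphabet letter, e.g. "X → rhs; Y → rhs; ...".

  step 2 ⇒ step 3: BDBDABDC ⇒ D·AB·D·AB·B·D·AB·DC
    A ↦ B
    B ↦ D
    C ↦ DC
    D ↦ AB

A->B, B->D, C->DC, D->AB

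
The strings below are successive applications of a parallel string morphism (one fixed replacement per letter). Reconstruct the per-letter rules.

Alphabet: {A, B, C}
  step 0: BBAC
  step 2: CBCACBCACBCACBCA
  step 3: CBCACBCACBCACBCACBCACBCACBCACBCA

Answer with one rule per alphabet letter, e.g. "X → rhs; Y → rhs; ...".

  step 2 ⇒ step 3: CBCACBCACBCACBCA ⇒ CB·CA·CB·CA·CB·CA·CB·CA·CB·CA·CB·CA·CB·CA·CB·CA
    A ↦ CA
    B ↦ CA
    C ↦ CB

A->CA, B->CA, C->CB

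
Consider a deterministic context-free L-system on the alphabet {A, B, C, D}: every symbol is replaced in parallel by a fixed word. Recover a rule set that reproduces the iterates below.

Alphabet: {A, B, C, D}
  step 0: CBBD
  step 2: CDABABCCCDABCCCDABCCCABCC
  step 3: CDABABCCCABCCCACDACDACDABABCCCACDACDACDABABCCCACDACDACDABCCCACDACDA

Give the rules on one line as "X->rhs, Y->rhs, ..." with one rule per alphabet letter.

A->BCC, B->CA, C->CDA, D->BA

  step 2 ⇒ step 3: CDABABCCCDABCCCDABCCCABCC ⇒ CDA·BA·BCC·CA·BCC·CA·CDA·CDA·CDA·BA·BCC·CA·CDA·CDA·CDA·BA·BCC·CA·CDA·CDA·CDA·BCC·CA·CDA·CDA
    A ↦ BCC
    B ↦ CA
    C ↦ CDA
    D ↦ BA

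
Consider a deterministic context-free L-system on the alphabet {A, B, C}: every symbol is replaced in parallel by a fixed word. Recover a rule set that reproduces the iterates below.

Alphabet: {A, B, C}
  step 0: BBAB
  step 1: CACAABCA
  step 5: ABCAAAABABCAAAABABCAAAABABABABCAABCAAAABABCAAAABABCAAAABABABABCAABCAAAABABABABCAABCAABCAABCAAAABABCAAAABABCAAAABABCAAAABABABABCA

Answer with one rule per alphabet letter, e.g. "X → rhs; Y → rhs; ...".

A->AB, B->CA, C->AA

  step 0 ⇒ step 1: BBAB ⇒ CA·CA·AB·CA
    A ↦ AB
    B ↦ CA
    C ↦ AA  (constrained at step 1)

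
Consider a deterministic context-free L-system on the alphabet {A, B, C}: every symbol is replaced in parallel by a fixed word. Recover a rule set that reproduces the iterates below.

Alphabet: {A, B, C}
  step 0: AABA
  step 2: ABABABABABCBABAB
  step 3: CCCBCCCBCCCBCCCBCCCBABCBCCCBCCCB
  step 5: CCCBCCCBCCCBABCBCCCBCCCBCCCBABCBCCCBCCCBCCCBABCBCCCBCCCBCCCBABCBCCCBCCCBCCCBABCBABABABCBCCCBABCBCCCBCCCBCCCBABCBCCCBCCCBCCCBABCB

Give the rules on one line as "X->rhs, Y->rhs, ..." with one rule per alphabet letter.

  step 2 ⇒ step 3: ABABABABABCBABAB ⇒ CC·CB·CC·CB·CC·CB·CC·CB·CC·CB·AB·CB·CC·CB·CC·CB
    A ↦ CC
    B ↦ CB
    C ↦ AB

A->CC, B->CB, C->AB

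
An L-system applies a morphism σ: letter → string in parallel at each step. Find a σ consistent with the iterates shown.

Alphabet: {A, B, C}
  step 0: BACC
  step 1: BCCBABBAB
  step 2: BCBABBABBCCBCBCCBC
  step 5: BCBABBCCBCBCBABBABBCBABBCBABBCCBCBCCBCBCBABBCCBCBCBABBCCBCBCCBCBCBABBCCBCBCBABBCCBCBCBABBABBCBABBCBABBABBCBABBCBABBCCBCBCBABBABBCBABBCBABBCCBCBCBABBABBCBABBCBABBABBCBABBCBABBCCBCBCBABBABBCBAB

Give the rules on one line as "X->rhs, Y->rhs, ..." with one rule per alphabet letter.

  step 1 ⇒ step 2: BCCBABBAB ⇒ BC·BAB·BAB·BC·C·BC·BC·C·BC
    A ↦ C
    B ↦ BC
    C ↦ BAB

A->C, B->BC, C->BAB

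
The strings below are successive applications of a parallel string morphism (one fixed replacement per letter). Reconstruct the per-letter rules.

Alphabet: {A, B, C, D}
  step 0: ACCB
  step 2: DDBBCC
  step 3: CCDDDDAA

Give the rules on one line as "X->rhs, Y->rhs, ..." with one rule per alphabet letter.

A->B, B->DD, C->A, D->C

  step 2 ⇒ step 3: DDBBCC ⇒ C·C·DD·DD·A·A
    B ↦ DD
    C ↦ A
    D ↦ C
    A ↦ B  (constrained at step 0)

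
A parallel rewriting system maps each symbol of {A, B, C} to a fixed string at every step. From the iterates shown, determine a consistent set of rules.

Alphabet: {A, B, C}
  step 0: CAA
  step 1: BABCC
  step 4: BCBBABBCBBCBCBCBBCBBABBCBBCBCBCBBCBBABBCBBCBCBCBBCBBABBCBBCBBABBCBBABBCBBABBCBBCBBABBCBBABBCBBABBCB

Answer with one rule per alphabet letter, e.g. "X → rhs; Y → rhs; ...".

A->C, B->BCB, C->BAB

  step 0 ⇒ step 1: CAA ⇒ BAB·C·C
    A ↦ C
    C ↦ BAB
    B ↦ BCB  (constrained at step 1)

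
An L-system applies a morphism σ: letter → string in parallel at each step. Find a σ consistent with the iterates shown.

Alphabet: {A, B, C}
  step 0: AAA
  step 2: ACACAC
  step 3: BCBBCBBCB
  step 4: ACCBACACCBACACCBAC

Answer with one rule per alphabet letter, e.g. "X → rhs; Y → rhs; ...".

A->B, B->AC, C->CB

  step 3 ⇒ step 4: BCBBCBBCB ⇒ AC·CB·AC·AC·CB·AC·AC·CB·AC
    B ↦ AC
    C ↦ CB
  step 2 ⇒ step 3: ACACAC ⇒ B·CB·B·CB·B·CB
    A ↦ B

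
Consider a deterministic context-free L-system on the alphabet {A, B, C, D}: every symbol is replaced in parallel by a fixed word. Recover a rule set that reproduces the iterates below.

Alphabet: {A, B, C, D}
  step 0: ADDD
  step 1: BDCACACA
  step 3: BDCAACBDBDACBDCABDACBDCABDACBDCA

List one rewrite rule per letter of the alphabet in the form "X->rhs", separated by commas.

  step 0 ⇒ step 1: ADDD ⇒ BD·CA·CA·CA
    A ↦ BD
    D ↦ CA
    B ↦ BD  (constrained at step 1)
    C ↦ AC  (constrained at step 1)

A->BD, B->BD, C->AC, D->CA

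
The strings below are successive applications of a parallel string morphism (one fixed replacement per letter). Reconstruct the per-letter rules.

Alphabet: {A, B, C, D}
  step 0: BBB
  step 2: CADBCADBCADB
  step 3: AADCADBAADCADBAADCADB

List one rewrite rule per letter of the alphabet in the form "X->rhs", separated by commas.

A->D, B->DB, C->AA, D->CA

  step 2 ⇒ step 3: CADBCADBCADB ⇒ AA·D·CA·DB·AA·D·CA·DB·AA·D·CA·DB
    A ↦ D
    B ↦ DB
    C ↦ AA
    D ↦ CA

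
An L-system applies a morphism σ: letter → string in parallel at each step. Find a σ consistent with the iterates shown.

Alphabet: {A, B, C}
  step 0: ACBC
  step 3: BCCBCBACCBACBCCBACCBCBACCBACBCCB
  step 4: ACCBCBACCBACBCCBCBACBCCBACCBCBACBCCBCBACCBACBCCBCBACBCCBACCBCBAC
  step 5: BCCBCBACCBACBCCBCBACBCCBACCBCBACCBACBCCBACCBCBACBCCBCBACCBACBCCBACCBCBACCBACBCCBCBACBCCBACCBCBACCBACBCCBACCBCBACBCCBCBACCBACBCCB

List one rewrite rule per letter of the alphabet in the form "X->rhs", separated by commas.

  step 4 ⇒ step 5: ACCBCBACCBACBCCBCBACBCCBACCBCBACBCCBCBACCBACBCCBCBACBCCBACCBCBAC ⇒ BC·CB·CB·AC·CB·AC·BC·CB·CB·AC·BC·CB·AC·CB·CB·AC·CB·AC·BC·CB·AC·CB·CB·AC·BC·CB·CB·AC·CB·AC·BC·CB·AC·CB·CB·AC·CB·AC·BC·CB·CB·AC·BC·CB·AC·CB·CB·AC·CB·AC·BC·CB·AC·CB·CB·AC·BC·CB·CB·AC·CB·AC·BC·CB
    A ↦ BC
    B ↦ AC
    C ↦ CB

A->BC, B->AC, C->CB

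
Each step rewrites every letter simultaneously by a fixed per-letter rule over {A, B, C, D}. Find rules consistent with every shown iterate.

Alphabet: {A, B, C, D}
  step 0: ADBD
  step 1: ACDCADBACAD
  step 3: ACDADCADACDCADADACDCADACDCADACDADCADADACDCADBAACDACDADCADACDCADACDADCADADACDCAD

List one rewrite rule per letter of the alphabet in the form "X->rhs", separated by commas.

  step 0 ⇒ step 1: ADBD ⇒ ACD·CAD·BA·CAD
    A ↦ ACD
    B ↦ BA
    D ↦ CAD
    C ↦ AD  (constrained at step 1)

A->ACD, B->BA, C->AD, D->CAD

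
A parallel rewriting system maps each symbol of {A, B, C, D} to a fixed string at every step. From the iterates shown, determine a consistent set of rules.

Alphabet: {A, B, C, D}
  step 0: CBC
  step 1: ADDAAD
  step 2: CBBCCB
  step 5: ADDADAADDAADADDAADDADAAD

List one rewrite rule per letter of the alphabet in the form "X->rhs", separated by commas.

A->C, B->DA, C->AD, D->B

  step 1 ⇒ step 2: ADDAAD ⇒ C·B·B·C·C·B
    A ↦ C
    D ↦ B
  step 0 ⇒ step 1: CBC ⇒ AD·DA·AD
    B ↦ DA
  step 0 ⇒ step 1: CBC ⇒ AD·DA·AD
    C ↦ AD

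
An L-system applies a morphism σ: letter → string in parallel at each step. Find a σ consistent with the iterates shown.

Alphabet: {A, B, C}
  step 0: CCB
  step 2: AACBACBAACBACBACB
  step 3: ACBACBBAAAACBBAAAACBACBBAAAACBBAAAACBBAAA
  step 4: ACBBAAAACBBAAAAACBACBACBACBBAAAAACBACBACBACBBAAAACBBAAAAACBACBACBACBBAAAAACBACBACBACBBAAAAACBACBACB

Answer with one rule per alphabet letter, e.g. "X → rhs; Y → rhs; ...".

A->ACB, B->A, C->BAA

  step 3 ⇒ step 4: ACBACBBAAAACBBAAAACBACBBAAAACBBAAAACBBAAA ⇒ ACB·BAA·A·ACB·BAA·A·A·ACB·ACB·ACB·ACB·BAA·A·A·ACB·ACB·ACB·ACB·BAA·A·ACB·BAA·A·A·ACB·ACB·ACB·ACB·BAA·A·A·ACB·ACB·ACB·ACB·BAA·A·A·ACB·ACB·ACB
    A ↦ ACB
    B ↦ A
    C ↦ BAA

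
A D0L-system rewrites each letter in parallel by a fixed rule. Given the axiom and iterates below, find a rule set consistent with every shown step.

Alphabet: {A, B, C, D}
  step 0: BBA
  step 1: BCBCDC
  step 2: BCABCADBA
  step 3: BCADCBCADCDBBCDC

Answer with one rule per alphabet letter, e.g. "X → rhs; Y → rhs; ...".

A->DC, B->BC, C->A, D->DB

  step 2 ⇒ step 3: BCABCADBA ⇒ BC·A·DC·BC·A·DC·DB·BC·DC
    A ↦ DC
    B ↦ BC
    C ↦ A
    D ↦ DB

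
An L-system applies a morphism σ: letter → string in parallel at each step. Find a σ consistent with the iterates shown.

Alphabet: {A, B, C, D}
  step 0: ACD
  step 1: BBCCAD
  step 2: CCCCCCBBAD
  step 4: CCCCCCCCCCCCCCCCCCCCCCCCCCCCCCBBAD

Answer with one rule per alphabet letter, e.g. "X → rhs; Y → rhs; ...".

  step 1 ⇒ step 2: BBCCAD ⇒ C·C·CC·CC·BB·AD
    A ↦ BB
    B ↦ C
    C ↦ CC
    D ↦ AD

A->BB, B->C, C->CC, D->AD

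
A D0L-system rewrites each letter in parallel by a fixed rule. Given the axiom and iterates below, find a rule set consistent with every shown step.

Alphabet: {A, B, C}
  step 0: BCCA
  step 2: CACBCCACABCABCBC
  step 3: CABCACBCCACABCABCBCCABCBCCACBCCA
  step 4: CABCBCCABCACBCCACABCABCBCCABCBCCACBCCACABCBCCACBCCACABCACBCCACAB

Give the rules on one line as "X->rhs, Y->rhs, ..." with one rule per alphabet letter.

  step 3 ⇒ step 4: CABCACBCCACABCABCBCCABCBCCACBCCA ⇒ CA·B·CBC·CA·B·CA·CBC·CA·CA·B·CA·B·CBC·CA·B·CBC·CA·CBC·CA·CA·B·CBC·CA·CBC·CA·CA·B·CA·CBC·CA·CA·B
    A ↦ B
    B ↦ CBC
    C ↦ CA

A->B, B->CBC, C->CA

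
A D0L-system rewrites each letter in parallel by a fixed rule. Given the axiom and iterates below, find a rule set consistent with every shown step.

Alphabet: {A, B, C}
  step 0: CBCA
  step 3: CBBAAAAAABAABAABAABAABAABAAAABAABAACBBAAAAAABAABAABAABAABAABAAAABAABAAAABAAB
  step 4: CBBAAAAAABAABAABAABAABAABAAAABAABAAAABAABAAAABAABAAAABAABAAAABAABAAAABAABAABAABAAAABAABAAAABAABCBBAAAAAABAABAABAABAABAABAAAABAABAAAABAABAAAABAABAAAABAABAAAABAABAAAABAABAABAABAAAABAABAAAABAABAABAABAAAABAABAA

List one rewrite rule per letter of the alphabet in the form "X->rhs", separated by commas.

  step 3 ⇒ step 4: CBBAAAAAABAABAABAABAABAABAAAABAABAACBBAAAAAABAABAABAABAABAABAAAABAABAAAABAAB ⇒ CBB·AA·AA·AAB·AAB·AAB·AAB·AAB·AAB·AA·AAB·AAB·AA·AAB·AAB·AA·AAB·AAB·AA·AAB·AAB·AA·AAB·AAB·AA·AAB·AAB·AAB·AAB·AA·AAB·AAB·AA·AAB·AAB·CBB·AA·AA·AAB·AAB·AAB·AAB·AAB·AAB·AA·AAB·AAB·AA·AAB·AAB·AA·AAB·AAB·AA·AAB·AAB·AA·AAB·AAB·AA·AAB·AAB·AAB·AAB·AA·AAB·AAB·AA·AAB·AAB·AAB·AAB·AA·AAB·AAB·AA
    A ↦ AAB
    B ↦ AA
    C ↦ CBB

A->AAB, B->AA, C->CBB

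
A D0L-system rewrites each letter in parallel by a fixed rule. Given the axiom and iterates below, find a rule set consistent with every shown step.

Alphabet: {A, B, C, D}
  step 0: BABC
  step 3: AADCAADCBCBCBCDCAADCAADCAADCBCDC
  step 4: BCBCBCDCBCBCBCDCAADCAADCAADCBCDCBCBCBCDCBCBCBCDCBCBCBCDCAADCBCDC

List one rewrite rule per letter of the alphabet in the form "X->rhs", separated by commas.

A->BC, B->AA, C->DC, D->BC

  step 3 ⇒ step 4: AADCAADCBCBCBCDCAADCAADCAADCBCDC ⇒ BC·BC·BC·DC·BC·BC·BC·DC·AA·DC·AA·DC·AA·DC·BC·DC·BC·BC·BC·DC·BC·BC·BC·DC·BC·BC·BC·DC·AA·DC·BC·DC
    A ↦ BC
    B ↦ AA
    C ↦ DC
    D ↦ BC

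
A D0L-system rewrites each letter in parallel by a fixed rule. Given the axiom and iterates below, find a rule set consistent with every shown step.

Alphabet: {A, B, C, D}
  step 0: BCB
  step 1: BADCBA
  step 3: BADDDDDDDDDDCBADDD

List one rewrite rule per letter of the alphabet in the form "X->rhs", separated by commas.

  step 0 ⇒ step 1: BCB ⇒ BA·DC·BA
    B ↦ BA
    C ↦ DC
    A ↦ D  (constrained at step 1)
    D ↦ DD  (constrained at step 1)

A->D, B->BA, C->DC, D->DD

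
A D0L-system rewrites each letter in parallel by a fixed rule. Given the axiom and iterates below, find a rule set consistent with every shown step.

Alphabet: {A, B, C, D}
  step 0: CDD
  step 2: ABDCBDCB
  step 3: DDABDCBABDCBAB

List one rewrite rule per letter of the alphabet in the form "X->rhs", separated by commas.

  step 2 ⇒ step 3: ABDCBDCB ⇒ DD·AB·DC·B·AB·DC·B·AB
    A ↦ DD
    B ↦ AB
    C ↦ B
    D ↦ DC

A->DD, B->AB, C->B, D->DC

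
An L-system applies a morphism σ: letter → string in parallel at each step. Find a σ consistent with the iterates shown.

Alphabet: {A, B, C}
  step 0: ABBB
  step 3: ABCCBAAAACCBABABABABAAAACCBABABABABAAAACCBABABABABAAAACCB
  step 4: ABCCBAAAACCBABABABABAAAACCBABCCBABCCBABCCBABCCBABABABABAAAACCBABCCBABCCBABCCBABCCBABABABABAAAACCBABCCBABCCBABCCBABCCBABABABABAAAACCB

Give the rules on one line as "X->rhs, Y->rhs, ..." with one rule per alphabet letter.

A->AB, B->CCB, C->AA

  step 3 ⇒ step 4: ABCCBAAAACCBABABABABAAAACCBABABABABAAAACCBABABABABAAAACCB ⇒ AB·CCB·AA·AA·CCB·AB·AB·AB·AB·AA·AA·CCB·AB·CCB·AB·CCB·AB·CCB·AB·CCB·AB·AB·AB·AB·AA·AA·CCB·AB·CCB·AB·CCB·AB·CCB·AB·CCB·AB·AB·AB·AB·AA·AA·CCB·AB·CCB·AB·CCB·AB·CCB·AB·CCB·AB·AB·AB·AB·AA·AA·CCB
    A ↦ AB
    B ↦ CCB
    C ↦ AA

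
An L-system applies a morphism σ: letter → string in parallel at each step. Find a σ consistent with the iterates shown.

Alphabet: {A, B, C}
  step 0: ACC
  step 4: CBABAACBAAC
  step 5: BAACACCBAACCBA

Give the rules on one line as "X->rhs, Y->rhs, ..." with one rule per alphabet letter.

  step 4 ⇒ step 5: CBABAACBAAC ⇒ BA·A·C·A·C·C·BA·A·C·C·BA
    A ↦ C
    B ↦ A
    C ↦ BA

A->C, B->A, C->BA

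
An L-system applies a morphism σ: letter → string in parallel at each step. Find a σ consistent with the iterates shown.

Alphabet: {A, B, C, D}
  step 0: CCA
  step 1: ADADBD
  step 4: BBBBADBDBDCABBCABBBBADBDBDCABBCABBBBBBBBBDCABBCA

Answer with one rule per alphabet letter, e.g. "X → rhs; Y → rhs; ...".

  step 0 ⇒ step 1: CCA ⇒ AD·AD·BD
    A ↦ BD
    C ↦ AD
    B ↦ BB  (constrained at step 1)
    D ↦ CA  (constrained at step 1)

A->BD, B->BB, C->AD, D->CA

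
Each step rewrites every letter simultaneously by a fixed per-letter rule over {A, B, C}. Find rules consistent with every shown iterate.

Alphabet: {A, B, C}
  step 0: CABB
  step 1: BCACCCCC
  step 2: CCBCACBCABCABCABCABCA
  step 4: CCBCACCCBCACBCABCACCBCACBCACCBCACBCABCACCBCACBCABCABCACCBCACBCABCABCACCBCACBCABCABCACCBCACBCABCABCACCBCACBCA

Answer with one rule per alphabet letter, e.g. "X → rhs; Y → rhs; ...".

  step 1 ⇒ step 2: BCACCCCC ⇒ CC·BCA·C·BCA·BCA·BCA·BCA·BCA
    A ↦ C
    B ↦ CC
    C ↦ BCA

A->C, B->CC, C->BCA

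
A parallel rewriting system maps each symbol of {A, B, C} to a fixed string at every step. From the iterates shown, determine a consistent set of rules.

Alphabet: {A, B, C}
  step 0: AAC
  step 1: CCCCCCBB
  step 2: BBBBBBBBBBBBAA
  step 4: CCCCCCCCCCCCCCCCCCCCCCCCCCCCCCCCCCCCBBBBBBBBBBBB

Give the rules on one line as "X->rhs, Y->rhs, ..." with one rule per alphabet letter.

A->CCC, B->A, C->BB

  step 1 ⇒ step 2: CCCCCCBB ⇒ BB·BB·BB·BB·BB·BB·A·A
    B ↦ A
    C ↦ BB
  step 0 ⇒ step 1: AAC ⇒ CCC·CCC·BB
    A ↦ CCC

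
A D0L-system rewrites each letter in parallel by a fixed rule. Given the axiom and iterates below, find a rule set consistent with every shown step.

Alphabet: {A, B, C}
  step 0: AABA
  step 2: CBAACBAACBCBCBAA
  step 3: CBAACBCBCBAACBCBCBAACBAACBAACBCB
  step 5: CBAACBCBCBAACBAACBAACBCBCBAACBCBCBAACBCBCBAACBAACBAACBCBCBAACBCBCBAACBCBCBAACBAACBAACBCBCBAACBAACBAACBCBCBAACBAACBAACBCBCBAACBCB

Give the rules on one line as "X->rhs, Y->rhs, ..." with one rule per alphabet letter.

A->CB, B->AA, C->CB

  step 2 ⇒ step 3: CBAACBAACBCBCBAA ⇒ CB·AA·CB·CB·CB·AA·CB·CB·CB·AA·CB·AA·CB·AA·CB·CB
    A ↦ CB
    B ↦ AA
    C ↦ CB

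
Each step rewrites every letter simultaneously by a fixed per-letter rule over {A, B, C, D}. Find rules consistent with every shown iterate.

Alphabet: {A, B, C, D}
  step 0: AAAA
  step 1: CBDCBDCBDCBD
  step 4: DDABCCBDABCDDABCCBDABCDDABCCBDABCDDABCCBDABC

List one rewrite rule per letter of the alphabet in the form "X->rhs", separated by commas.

A->CBD, B->AB, C->D, D->C

  step 0 ⇒ step 1: AAAA ⇒ CBD·CBD·CBD·CBD
    A ↦ CBD
    B ↦ AB  (constrained at step 1)
    C ↦ D  (constrained at step 1)
    D ↦ C  (constrained at step 1)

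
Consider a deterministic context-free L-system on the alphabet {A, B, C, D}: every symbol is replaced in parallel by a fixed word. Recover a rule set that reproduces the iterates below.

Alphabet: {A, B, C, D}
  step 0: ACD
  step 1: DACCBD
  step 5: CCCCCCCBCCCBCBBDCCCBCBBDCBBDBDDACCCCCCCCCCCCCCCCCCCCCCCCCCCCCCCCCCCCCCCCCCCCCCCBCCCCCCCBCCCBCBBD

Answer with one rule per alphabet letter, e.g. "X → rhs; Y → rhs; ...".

A->DA, B->CB, C->CC, D->BD

  step 0 ⇒ step 1: ACD ⇒ DA·CC·BD
    A ↦ DA
    C ↦ CC
    D ↦ BD
    B ↦ CB  (constrained at step 1)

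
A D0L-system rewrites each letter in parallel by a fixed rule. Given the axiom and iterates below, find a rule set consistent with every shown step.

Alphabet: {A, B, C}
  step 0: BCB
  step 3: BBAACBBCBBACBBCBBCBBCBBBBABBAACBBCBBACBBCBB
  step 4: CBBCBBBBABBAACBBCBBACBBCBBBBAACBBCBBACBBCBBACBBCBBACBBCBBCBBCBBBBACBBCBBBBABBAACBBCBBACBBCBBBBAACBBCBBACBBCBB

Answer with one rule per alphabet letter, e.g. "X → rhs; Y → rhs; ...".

A->BBA, B->CBB, C->A

  step 3 ⇒ step 4: BBAACBBCBBACBBCBBCBBCBBBBABBAACBBCBBACBBCBB ⇒ CBB·CBB·BBA·BBA·A·CBB·CBB·A·CBB·CBB·BBA·A·CBB·CBB·A·CBB·CBB·A·CBB·CBB·A·CBB·CBB·CBB·CBB·BBA·CBB·CBB·BBA·BBA·A·CBB·CBB·A·CBB·CBB·BBA·A·CBB·CBB·A·CBB·CBB
    A ↦ BBA
    B ↦ CBB
    C ↦ A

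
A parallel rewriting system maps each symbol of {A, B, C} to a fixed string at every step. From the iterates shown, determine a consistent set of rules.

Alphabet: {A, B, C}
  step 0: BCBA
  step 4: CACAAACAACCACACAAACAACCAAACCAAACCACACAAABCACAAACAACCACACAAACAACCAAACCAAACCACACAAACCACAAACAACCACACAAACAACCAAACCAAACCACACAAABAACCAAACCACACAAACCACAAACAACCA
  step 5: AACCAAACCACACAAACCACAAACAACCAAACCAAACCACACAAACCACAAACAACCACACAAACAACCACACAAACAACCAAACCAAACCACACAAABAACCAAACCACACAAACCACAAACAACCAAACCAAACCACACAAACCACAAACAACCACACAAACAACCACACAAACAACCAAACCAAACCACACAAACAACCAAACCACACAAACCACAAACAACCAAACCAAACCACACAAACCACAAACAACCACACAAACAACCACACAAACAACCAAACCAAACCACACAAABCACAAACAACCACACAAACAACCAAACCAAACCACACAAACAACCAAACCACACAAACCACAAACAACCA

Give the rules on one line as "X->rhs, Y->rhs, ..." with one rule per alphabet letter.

  step 4 ⇒ step 5: CACAAACAACCACACAAACAACCAAACCAAACCACACAAABCACAAACAACCACACAAACAACCAAACCAAACCACACAAACCACAAACAACCACACAAACAACCAAACCAAACCACACAAABAACCAAACCACACAAACCACAAACAACCA ⇒ AAC·CA·AAC·CA·CA·CA·AAC·CA·CA·AAC·AAC·CA·AAC·CA·AAC·CA·CA·CA·AAC·CA·CA·AAC·AAC·CA·CA·CA·AAC·AAC·CA·CA·CA·AAC·AAC·CA·AAC·CA·AAC·CA·CA·CA·AAB·AAC·CA·AAC·CA·CA·CA·AAC·CA·CA·AAC·AAC·CA·AAC·CA·AAC·CA·CA·CA·AAC·CA·CA·AAC·AAC·CA·CA·CA·AAC·AAC·CA·CA·CA·AAC·AAC·CA·AAC·CA·AAC·CA·CA·CA·AAC·AAC·CA·AAC·CA·CA·CA·AAC·CA·CA·AAC·AAC·CA·AAC·CA·AAC·CA·CA·CA·AAC·CA·CA·AAC·AAC·CA·CA·CA·AAC·AAC·CA·CA·CA·AAC·AAC·CA·AAC·CA·AAC·CA·CA·CA·AAB·CA·CA·AAC·AAC·CA·CA·CA·AAC·AAC·CA·AAC·CA·AAC·CA·CA·CA·AAC·AAC·CA·AAC·CA·CA·CA·AAC·CA·CA·AAC·AAC·CA
    A ↦ CA
    B ↦ AAB
    C ↦ AAC

A->CA, B->AAB, C->AAC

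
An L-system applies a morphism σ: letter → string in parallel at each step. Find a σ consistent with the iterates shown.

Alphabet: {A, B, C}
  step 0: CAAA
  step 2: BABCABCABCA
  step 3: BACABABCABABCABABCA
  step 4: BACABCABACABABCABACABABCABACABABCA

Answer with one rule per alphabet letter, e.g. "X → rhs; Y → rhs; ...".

  step 3 ⇒ step 4: BACABABCABABCABABCA ⇒ BA·CA·B·CA·BA·CA·BA·B·CA·BA·CA·BA·B·CA·BA·CA·BA·B·CA
    A ↦ CA
    B ↦ BA
    C ↦ B

A->CA, B->BA, C->B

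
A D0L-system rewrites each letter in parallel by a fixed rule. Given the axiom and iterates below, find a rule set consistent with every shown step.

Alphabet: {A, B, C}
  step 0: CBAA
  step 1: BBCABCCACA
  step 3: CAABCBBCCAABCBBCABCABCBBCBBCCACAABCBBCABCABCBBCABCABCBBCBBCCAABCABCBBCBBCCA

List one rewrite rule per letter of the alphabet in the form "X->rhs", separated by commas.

  step 0 ⇒ step 1: CBAA ⇒ BBC·ABC·CA·CA
    A ↦ CA
    B ↦ ABC
    C ↦ BBC

A->CA, B->ABC, C->BBC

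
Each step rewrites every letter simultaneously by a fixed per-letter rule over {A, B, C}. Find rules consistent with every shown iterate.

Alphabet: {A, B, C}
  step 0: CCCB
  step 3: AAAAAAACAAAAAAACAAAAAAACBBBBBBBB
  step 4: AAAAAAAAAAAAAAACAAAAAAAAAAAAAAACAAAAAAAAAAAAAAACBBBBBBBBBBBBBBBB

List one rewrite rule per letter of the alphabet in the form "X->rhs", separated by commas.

A->AA, B->BB, C->AC

  step 3 ⇒ step 4: AAAAAAACAAAAAAACAAAAAAACBBBBBBBB ⇒ AA·AA·AA·AA·AA·AA·AA·AC·AA·AA·AA·AA·AA·AA·AA·AC·AA·AA·AA·AA·AA·AA·AA·AC·BB·BB·BB·BB·BB·BB·BB·BB
    A ↦ AA
    B ↦ BB
    C ↦ AC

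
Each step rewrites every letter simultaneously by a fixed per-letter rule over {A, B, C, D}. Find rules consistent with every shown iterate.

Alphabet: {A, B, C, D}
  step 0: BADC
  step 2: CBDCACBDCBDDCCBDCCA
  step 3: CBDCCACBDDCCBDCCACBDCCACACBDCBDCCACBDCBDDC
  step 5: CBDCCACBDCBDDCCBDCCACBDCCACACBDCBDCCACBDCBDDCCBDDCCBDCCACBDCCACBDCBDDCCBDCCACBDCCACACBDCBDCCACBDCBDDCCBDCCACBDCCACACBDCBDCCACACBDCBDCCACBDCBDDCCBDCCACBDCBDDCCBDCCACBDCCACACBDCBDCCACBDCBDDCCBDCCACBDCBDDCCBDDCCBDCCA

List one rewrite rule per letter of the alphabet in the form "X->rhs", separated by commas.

  step 2 ⇒ step 3: CBDCACBDCBDDCCBDCCA ⇒ CBD·C·CA·CBD·DC·CBD·C·CA·CBD·C·CA·CA·CBD·CBD·C·CA·CBD·CBD·DC
    A ↦ DC
    B ↦ C
    C ↦ CBD
    D ↦ CA

A->DC, B->C, C->CBD, D->CA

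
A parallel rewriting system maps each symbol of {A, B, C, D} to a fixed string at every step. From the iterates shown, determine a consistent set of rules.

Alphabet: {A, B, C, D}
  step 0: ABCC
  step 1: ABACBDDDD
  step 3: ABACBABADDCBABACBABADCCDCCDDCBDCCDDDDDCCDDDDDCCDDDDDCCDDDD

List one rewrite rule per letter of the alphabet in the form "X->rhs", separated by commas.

  step 0 ⇒ step 1: ABCC ⇒ ABA·CB·DD·DD
    A ↦ ABA
    B ↦ CB
    C ↦ DD
    D ↦ DCC  (constrained at step 1)

A->ABA, B->CB, C->DD, D->DCC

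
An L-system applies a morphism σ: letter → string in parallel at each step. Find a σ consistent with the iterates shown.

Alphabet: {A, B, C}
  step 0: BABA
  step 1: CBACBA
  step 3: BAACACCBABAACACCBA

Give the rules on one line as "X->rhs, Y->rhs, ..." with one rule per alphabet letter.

  step 0 ⇒ step 1: BABA ⇒ C·BA·C·BA
    A ↦ BA
    B ↦ C
    C ↦ AC  (constrained at step 1)

A->BA, B->C, C->AC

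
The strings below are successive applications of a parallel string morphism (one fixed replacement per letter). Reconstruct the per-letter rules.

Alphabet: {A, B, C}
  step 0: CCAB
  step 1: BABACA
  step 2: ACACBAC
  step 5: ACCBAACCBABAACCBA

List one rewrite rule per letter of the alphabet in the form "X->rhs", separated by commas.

  step 1 ⇒ step 2: BABACA ⇒ A·C·A·C·BA·C
    A ↦ C
    B ↦ A
    C ↦ BA

A->C, B->A, C->BA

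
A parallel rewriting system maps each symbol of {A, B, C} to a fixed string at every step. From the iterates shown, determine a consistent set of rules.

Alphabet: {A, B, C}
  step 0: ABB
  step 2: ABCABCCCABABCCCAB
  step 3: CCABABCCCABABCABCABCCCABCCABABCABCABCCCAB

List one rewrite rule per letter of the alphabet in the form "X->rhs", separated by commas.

  step 2 ⇒ step 3: ABCABCCCABABCCCAB ⇒ C·CAB·ABC·C·CAB·ABC·ABC·ABC·C·CAB·C·CAB·ABC·ABC·ABC·C·CAB
    A ↦ C
    B ↦ CAB
    C ↦ ABC

A->C, B->CAB, C->ABC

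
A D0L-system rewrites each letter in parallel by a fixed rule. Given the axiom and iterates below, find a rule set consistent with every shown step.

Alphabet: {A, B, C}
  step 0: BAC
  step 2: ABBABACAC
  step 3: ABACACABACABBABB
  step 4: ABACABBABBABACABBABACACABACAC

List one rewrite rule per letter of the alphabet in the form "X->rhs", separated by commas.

  step 3 ⇒ step 4: ABACACABACABBABB ⇒ AB·AC·AB·B·AB·B·AB·AC·AB·B·AB·AC·AC·AB·AC·AC
    A ↦ AB
    B ↦ AC
    C ↦ B

A->AB, B->AC, C->B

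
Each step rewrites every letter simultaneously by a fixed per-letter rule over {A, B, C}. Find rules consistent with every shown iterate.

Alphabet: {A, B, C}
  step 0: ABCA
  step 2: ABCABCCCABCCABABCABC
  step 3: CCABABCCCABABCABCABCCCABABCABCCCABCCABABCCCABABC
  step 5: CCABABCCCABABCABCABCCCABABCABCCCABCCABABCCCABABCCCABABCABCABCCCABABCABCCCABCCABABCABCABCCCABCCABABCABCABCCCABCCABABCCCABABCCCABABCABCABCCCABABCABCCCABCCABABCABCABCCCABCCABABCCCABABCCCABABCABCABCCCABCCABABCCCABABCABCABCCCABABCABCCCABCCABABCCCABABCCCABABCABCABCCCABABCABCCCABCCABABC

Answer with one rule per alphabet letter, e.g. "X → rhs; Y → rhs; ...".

A->C, B->CAB, C->ABC

  step 2 ⇒ step 3: ABCABCCCABCCABABCABC ⇒ C·CAB·ABC·C·CAB·ABC·ABC·ABC·C·CAB·ABC·ABC·C·CAB·C·CAB·ABC·C·CAB·ABC
    A ↦ C
    B ↦ CAB
    C ↦ ABC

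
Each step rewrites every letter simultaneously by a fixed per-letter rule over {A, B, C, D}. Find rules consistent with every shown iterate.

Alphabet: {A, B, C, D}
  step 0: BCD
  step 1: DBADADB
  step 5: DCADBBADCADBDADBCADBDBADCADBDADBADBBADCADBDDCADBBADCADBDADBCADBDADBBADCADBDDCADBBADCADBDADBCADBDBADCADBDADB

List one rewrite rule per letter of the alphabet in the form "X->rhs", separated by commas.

  step 0 ⇒ step 1: BCD ⇒ D·BAD·ADB
    B ↦ D
    C ↦ BAD
    D ↦ ADB
    A ↦ C  (constrained at step 1)

A->C, B->D, C->BAD, D->ADB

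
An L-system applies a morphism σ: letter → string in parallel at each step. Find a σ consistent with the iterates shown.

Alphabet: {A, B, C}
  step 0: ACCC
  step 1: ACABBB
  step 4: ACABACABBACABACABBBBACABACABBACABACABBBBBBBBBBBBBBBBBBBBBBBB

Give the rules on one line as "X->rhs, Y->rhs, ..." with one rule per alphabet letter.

A->ACA, B->BB, C->B

  step 0 ⇒ step 1: ACCC ⇒ ACA·B·B·B
    A ↦ ACA
    C ↦ B
    B ↦ BB  (constrained at step 1)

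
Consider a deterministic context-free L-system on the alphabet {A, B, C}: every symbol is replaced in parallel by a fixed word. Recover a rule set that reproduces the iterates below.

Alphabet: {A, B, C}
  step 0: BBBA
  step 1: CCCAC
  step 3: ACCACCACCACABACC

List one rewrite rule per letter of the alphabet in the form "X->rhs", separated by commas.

A->AC, B->C, C->AB

  step 0 ⇒ step 1: BBBA ⇒ C·C·C·AC
    A ↦ AC
    B ↦ C
    C ↦ AB  (constrained at step 1)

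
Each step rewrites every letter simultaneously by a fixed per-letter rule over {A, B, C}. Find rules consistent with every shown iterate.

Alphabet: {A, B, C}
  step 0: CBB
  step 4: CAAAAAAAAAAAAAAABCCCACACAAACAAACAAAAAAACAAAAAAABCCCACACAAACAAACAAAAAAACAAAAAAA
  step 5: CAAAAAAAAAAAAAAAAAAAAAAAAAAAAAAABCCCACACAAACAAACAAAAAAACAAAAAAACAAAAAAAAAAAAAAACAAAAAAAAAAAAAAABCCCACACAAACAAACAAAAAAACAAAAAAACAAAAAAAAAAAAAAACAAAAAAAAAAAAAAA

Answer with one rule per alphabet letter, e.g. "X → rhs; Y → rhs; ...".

  step 4 ⇒ step 5: CAAAAAAAAAAAAAAABCCCACACAAACAAACAAAAAAACAAAAAAABCCCACACAAACAAACAAAAAAACAAAAAAA ⇒ CA·AA·AA·AA·AA·AA·AA·AA·AA·AA·AA·AA·AA·AA·AA·AA·BCC·CA·CA·CA·AA·CA·AA·CA·AA·AA·AA·CA·AA·AA·AA·CA·AA·AA·AA·AA·AA·AA·AA·CA·AA·AA·AA·AA·AA·AA·AA·BCC·CA·CA·CA·AA·CA·AA·CA·AA·AA·AA·CA·AA·AA·AA·CA·AA·AA·AA·AA·AA·AA·AA·CA·AA·AA·AA·AA·AA·AA·AA
    A ↦ AA
    B ↦ BCC
    C ↦ CA

A->AA, B->BCC, C->CA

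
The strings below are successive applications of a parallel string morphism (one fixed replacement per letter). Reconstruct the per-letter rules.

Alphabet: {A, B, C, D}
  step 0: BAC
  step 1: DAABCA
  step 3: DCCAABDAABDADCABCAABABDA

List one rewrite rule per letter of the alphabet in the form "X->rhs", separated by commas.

  step 0 ⇒ step 1: BAC ⇒ DA·AB·CA
    A ↦ AB
    B ↦ DA
    C ↦ CA
    D ↦ DC  (constrained at step 1)

A->AB, B->DA, C->CA, D->DC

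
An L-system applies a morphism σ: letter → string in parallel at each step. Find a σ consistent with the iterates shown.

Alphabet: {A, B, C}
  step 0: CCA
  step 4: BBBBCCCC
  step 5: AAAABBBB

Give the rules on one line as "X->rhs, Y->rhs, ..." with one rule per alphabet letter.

A->CC, B->A, C->B

  step 4 ⇒ step 5: BBBBCCCC ⇒ A·A·A·A·B·B·B·B
    B ↦ A
    C ↦ B
    A ↦ CC  (constrained at step 0)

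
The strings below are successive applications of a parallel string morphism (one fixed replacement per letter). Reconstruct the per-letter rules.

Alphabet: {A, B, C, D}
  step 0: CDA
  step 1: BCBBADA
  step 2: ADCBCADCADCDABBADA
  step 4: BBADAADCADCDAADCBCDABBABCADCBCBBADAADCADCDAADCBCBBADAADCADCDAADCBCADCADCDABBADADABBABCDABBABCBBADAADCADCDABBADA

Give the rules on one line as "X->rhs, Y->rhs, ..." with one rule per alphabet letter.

A->DA, B->ADC, C->BC, D->BBA

  step 1 ⇒ step 2: BCBBADA ⇒ ADC·BC·ADC·ADC·DA·BBA·DA
    A ↦ DA
    B ↦ ADC
    C ↦ BC
    D ↦ BBA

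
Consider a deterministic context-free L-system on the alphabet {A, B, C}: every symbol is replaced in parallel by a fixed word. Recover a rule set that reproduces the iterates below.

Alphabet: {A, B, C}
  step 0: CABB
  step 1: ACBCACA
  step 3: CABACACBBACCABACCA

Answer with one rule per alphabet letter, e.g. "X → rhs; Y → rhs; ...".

  step 0 ⇒ step 1: CABB ⇒ AC·B·CA·CA
    A ↦ B
    B ↦ CA
    C ↦ AC

A->B, B->CA, C->AC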